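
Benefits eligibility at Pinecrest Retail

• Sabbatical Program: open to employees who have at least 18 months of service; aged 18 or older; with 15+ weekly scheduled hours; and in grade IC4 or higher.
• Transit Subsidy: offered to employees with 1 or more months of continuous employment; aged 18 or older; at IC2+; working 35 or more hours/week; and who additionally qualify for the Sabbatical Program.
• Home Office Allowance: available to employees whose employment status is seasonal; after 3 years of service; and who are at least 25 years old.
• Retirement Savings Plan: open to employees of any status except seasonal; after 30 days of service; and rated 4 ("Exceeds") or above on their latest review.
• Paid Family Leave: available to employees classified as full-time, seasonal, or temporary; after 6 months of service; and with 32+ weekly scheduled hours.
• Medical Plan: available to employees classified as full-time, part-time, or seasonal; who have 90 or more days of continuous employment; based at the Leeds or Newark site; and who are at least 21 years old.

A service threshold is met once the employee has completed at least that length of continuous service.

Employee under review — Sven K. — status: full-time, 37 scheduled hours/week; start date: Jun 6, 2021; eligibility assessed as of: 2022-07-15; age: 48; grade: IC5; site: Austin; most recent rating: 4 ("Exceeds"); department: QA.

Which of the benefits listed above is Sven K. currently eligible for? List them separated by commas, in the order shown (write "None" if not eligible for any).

Service from Jun 6, 2021 to 2022-07-15: 404 days.
Sabbatical Program — service 404 days < 18 months (≈540 days) ✗ → not eligible.
Transit Subsidy — service 404 days ≥ 1 month (≈30 days) ✓; age 48 ≥ 18 ✓; grade IC5 ≥ IC2 ✓; 37 hrs/wk ≥ 35 ✓; not eligible for Sabbatical Program ✗ → not eligible.
Home Office Allowance — status full-time ✗ (requires seasonal) → not eligible.
Retirement Savings Plan — status full-time ✓ (not excluded); service 404 days ≥ 30 days ✓; rating 4 ≥ 4 ✓ → eligible.
Paid Family Leave — status full-time ✓; service 404 days ≥ 6 months (≈180 days) ✓; 37 hrs/wk ≥ 32 ✓ → eligible.
Medical Plan — status full-time ✓; service 404 days ≥ 90 days ✓; site Austin ✗ (not Leeds or Newark) → not eligible.

Retirement Savings Plan, Paid Family Leave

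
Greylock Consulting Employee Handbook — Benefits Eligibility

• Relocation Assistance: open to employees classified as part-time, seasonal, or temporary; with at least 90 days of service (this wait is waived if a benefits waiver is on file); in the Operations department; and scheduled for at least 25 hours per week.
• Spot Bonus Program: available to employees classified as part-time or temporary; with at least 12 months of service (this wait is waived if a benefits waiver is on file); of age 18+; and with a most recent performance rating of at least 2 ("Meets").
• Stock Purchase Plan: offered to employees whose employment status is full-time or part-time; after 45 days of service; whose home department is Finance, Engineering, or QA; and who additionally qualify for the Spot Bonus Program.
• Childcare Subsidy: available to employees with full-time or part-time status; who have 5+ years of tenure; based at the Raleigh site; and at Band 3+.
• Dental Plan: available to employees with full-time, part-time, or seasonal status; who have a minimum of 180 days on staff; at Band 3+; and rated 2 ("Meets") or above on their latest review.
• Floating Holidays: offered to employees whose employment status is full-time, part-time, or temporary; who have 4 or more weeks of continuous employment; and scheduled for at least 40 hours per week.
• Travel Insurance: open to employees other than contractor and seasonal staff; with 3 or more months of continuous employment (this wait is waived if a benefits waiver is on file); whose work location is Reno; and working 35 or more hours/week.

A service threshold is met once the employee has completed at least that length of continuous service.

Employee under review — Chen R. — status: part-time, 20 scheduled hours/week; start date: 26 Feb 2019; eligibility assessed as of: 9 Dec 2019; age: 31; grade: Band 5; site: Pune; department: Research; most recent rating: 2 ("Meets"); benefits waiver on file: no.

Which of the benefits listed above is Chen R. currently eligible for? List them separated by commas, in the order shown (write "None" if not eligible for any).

Dental Plan

Service from 26 Feb 2019 to 9 Dec 2019: 286 days.
Relocation Assistance — status part-time ✓; no waiver, service 286 days ≥ 90 days ✓; dept Research ✗ → not eligible.
Spot Bonus Program — status part-time ✓; no waiver, service 286 days < 12 months (≈360 days) ✗ → not eligible.
Stock Purchase Plan — status part-time ✓; service 286 days ≥ 45 days ✓; dept Research ✗ → not eligible.
Childcare Subsidy — status part-time ✓; service 286 days < 5 years (≈1825 days) ✗ → not eligible.
Dental Plan — status part-time ✓; service 286 days ≥ 180 days ✓; grade Band 5 ≥ Band 3 ✓; rating 2 ≥ 2 ✓ → eligible.
Floating Holidays — status part-time ✓; service 286 days ≥ 4 weeks (≈28 days) ✓; 20 hrs/wk < 40 ✗ → not eligible.
Travel Insurance — status part-time ✓ (not excluded); no waiver, service 286 days ≥ 3 months (≈90 days) ✓; site Pune ✗ (not Reno) → not eligible.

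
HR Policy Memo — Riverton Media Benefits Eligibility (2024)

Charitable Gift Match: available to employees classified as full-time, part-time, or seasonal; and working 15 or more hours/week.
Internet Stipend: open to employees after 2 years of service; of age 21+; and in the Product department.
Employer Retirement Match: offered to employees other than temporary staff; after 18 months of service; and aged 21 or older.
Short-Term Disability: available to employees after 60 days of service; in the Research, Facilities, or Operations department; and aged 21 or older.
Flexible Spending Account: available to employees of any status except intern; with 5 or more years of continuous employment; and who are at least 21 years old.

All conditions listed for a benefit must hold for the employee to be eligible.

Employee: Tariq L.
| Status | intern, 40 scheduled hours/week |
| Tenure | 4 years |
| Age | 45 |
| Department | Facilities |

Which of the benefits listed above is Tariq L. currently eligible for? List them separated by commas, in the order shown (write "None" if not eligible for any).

Employer Retirement Match, Short-Term Disability

Charitable Gift Match — status intern ✗ (requires full-time, part-time, or seasonal) → not eligible.
Internet Stipend — service 4 years ≥ 2 years ✓; age 45 ≥ 21 ✓; dept Facilities ✗ → not eligible.
Employer Retirement Match — status intern ✓ (not excluded); service 4 years ≥ 18 months (≈540 days) ✓; age 45 ≥ 21 ✓ → eligible.
Short-Term Disability — service 4 years ≥ 60 days ✓; dept Facilities ✓; age 45 ≥ 21 ✓ → eligible.
Flexible Spending Account — status intern ✗ (excluded) → not eligible.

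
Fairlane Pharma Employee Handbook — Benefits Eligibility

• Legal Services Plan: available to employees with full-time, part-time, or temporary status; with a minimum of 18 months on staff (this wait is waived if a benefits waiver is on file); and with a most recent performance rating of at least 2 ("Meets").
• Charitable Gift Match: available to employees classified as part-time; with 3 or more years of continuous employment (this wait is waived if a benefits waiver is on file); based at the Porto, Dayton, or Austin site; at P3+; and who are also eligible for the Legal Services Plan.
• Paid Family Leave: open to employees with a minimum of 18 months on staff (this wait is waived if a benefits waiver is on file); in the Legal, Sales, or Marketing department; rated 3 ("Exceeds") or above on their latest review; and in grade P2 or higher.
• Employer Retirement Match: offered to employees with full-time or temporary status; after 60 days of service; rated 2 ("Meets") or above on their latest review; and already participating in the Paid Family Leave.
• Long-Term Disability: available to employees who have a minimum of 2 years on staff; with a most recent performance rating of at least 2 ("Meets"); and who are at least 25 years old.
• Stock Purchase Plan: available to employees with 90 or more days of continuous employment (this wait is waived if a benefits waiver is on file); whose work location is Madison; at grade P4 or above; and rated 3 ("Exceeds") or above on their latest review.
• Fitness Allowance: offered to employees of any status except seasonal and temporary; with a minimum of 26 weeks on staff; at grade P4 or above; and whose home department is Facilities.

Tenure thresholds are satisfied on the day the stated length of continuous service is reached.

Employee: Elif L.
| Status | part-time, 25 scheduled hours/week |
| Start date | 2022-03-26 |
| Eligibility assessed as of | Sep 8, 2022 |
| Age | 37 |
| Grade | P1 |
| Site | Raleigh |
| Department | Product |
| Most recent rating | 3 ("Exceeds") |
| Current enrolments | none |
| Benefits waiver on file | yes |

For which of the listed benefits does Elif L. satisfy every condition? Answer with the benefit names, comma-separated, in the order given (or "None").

Legal Services Plan

Service from 2022-03-26 to Sep 8, 2022: 166 days.
Legal Services Plan — status part-time ✓; benefits waiver on file ✓; rating 3 ≥ 2 ✓ → eligible.
Charitable Gift Match — status part-time ✓; benefits waiver on file ✓; site Raleigh ✗ (not Porto, Dayton, or Austin) → not eligible.
Paid Family Leave — benefits waiver on file ✓; dept Product ✗ → not eligible.
Employer Retirement Match — status part-time ✗ (requires full-time or temporary) → not eligible.
Long-Term Disability — service 166 days < 2 years (≈730 days) ✗ → not eligible.
Stock Purchase Plan — benefits waiver on file ✓; site Raleigh ✗ (not Madison) → not eligible.
Fitness Allowance — status part-time ✓ (not excluded); service 166 days < 26 weeks (≈182 days) ✗ → not eligible.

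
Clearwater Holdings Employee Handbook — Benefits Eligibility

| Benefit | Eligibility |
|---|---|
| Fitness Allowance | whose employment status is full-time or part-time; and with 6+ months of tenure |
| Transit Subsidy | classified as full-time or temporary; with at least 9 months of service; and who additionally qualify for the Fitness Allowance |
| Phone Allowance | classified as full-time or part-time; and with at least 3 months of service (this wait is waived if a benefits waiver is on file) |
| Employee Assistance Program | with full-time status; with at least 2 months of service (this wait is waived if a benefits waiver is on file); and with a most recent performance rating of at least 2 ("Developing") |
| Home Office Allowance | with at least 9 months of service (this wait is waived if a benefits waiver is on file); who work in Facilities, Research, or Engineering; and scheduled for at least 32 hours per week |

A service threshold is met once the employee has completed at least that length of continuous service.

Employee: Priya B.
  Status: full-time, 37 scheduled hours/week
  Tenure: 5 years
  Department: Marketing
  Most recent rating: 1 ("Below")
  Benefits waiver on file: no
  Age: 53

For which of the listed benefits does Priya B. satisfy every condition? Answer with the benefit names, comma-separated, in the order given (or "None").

Fitness Allowance — status full-time ✓; service 5 years ≥ 6 months (≈180 days) ✓ → eligible.
Transit Subsidy — status full-time ✓; service 5 years ≥ 9 months (≈270 days) ✓; eligible for Fitness Allowance ✓ → eligible.
Phone Allowance — status full-time ✓; no waiver, service 5 years ≥ 3 months (≈90 days) ✓ → eligible.
Employee Assistance Program — status full-time ✓; no waiver, service 5 years ≥ 2 months (≈60 days) ✓; rating 1 < 2 ✗ → not eligible.
Home Office Allowance — no waiver, service 5 years ≥ 9 months (≈270 days) ✓; dept Marketing ✗ → not eligible.

Fitness Allowance, Transit Subsidy, Phone Allowance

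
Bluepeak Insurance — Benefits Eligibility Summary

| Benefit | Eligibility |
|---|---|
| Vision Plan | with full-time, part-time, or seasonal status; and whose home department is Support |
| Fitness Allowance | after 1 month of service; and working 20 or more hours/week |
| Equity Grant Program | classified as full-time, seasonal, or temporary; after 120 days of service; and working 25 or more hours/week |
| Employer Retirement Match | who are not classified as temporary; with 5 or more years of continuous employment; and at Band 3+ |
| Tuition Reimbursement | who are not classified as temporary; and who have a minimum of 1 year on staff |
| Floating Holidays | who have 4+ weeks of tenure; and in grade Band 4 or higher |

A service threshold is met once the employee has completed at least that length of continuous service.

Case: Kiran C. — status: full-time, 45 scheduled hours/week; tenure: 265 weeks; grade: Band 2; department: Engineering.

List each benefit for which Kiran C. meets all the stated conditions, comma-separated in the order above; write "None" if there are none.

Fitness Allowance, Equity Grant Program, Tuition Reimbursement

Vision Plan — status full-time ✓; dept Engineering ✗ → not eligible.
Fitness Allowance — service 265 weeks ≥ 1 month (≈30 days) ✓; 45 hrs/wk ≥ 20 ✓ → eligible.
Equity Grant Program — status full-time ✓; service 265 weeks ≥ 120 days ✓; 45 hrs/wk ≥ 25 ✓ → eligible.
Employer Retirement Match — status full-time ✓ (not excluded); service 265 weeks ≥ 5 years (≈1825 days) ✓; grade Band 2 < Band 3 ✗ → not eligible.
Tuition Reimbursement — status full-time ✓ (not excluded); service 265 weeks ≥ 1 year (≈365 days) ✓ → eligible.
Floating Holidays — service 265 weeks ≥ 4 weeks ✓; grade Band 2 < Band 4 ✗ → not eligible.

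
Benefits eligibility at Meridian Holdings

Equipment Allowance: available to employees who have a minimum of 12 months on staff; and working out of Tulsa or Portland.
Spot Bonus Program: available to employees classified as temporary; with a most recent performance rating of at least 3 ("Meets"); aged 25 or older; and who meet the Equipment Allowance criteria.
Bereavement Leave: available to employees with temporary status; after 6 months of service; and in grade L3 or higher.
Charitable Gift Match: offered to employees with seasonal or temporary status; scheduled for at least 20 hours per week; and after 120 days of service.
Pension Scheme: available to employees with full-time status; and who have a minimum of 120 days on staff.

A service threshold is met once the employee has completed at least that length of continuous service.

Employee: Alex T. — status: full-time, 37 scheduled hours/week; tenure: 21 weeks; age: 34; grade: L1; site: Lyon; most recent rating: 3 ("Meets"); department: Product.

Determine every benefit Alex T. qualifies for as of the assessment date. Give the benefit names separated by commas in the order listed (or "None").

Equipment Allowance — service 21 weeks < 12 months (≈360 days) ✗ → not eligible.
Spot Bonus Program — status full-time ✗ (requires temporary) → not eligible.
Bereavement Leave — status full-time ✗ (requires temporary) → not eligible.
Charitable Gift Match — status full-time ✗ (requires seasonal or temporary) → not eligible.
Pension Scheme — status full-time ✓; service 21 weeks ≥ 120 days ✓ → eligible.

Pension Scheme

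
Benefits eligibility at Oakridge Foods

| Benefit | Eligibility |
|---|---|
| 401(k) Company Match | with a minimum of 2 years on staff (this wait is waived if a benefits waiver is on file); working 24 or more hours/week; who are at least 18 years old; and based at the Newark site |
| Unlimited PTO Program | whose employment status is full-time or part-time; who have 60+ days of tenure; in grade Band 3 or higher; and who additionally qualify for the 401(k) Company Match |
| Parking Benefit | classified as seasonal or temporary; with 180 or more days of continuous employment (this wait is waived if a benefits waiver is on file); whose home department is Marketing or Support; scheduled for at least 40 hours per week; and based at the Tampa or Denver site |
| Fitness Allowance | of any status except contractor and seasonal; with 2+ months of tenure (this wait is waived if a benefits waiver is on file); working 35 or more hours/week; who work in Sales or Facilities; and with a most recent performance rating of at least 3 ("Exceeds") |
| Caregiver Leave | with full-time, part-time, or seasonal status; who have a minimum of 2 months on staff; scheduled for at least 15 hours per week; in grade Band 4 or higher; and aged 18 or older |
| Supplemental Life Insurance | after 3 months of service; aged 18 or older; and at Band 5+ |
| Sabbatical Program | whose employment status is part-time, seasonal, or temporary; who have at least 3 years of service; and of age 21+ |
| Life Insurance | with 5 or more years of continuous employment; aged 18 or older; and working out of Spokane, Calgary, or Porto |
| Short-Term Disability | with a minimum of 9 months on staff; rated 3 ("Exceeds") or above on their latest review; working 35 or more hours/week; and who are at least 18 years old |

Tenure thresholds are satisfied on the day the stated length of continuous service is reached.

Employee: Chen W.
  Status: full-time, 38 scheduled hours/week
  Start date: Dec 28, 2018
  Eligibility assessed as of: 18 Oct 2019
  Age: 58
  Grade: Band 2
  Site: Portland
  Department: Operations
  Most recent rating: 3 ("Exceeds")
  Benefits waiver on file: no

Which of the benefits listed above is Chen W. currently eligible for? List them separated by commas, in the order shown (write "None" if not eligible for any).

Short-Term Disability

Service from Dec 28, 2018 to 18 Oct 2019: 294 days.
401(k) Company Match — no waiver, service 294 days < 2 years (≈730 days) ✗ → not eligible.
Unlimited PTO Program — status full-time ✓; service 294 days ≥ 60 days ✓; grade Band 2 < Band 3 ✗ → not eligible.
Parking Benefit — status full-time ✗ (requires seasonal or temporary) → not eligible.
Fitness Allowance — status full-time ✓ (not excluded); no waiver, service 294 days ≥ 2 months (≈60 days) ✓; 38 hrs/wk ≥ 35 ✓; dept Operations ✗ → not eligible.
Caregiver Leave — status full-time ✓; service 294 days ≥ 2 months (≈60 days) ✓; 38 hrs/wk ≥ 15 ✓; grade Band 2 < Band 4 ✗ → not eligible.
Supplemental Life Insurance — service 294 days ≥ 3 months (≈90 days) ✓; age 58 ≥ 18 ✓; grade Band 2 < Band 5 ✗ → not eligible.
Sabbatical Program — status full-time ✗ (requires part-time, seasonal, or temporary) → not eligible.
Life Insurance — service 294 days < 5 years (≈1825 days) ✗ → not eligible.
Short-Term Disability — service 294 days ≥ 9 months (≈270 days) ✓; rating 3 ≥ 3 ✓; 38 hrs/wk ≥ 35 ✓; age 58 ≥ 18 ✓ → eligible.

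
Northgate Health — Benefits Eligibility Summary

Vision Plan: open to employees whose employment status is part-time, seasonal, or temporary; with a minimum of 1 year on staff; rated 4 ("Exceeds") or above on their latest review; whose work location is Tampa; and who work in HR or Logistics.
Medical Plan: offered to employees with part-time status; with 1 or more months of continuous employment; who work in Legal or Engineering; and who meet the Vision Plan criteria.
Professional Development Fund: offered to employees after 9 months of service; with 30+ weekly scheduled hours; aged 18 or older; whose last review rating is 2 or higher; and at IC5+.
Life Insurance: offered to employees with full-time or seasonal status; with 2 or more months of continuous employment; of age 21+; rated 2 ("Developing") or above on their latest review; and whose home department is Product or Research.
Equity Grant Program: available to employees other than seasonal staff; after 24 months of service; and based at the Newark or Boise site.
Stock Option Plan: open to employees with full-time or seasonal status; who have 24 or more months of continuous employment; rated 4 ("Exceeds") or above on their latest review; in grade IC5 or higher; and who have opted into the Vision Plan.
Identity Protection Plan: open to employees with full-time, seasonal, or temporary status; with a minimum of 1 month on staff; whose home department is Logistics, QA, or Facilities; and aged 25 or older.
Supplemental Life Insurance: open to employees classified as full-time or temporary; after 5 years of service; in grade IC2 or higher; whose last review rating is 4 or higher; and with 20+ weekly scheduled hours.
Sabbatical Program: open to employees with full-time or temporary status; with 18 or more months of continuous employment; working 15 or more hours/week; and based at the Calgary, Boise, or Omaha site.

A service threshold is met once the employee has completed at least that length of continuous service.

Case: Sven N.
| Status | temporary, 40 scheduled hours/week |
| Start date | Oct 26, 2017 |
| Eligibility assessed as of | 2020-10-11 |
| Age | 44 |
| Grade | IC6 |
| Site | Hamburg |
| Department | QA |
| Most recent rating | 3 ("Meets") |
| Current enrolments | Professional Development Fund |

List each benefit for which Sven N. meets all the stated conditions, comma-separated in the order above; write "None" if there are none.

Service from Oct 26, 2017 to 2020-10-11: 1081 days.
Vision Plan — status temporary ✓; service 1081 days ≥ 1 year (≈365 days) ✓; rating 3 < 4 ✗ → not eligible.
Medical Plan — status temporary ✗ (requires part-time) → not eligible.
Professional Development Fund — service 1081 days ≥ 9 months (≈270 days) ✓; 40 hrs/wk ≥ 30 ✓; age 44 ≥ 18 ✓; rating 3 ≥ 2 ✓; grade IC6 ≥ IC5 ✓ → eligible.
Life Insurance — status temporary ✗ (requires full-time or seasonal) → not eligible.
Equity Grant Program — status temporary ✓ (not excluded); service 1081 days ≥ 24 months (≈720 days) ✓; site Hamburg ✗ (not Newark or Boise) → not eligible.
Stock Option Plan — status temporary ✗ (requires full-time or seasonal) → not eligible.
Identity Protection Plan — status temporary ✓; service 1081 days ≥ 1 month (≈30 days) ✓; dept QA ✓; age 44 ≥ 25 ✓ → eligible.
Supplemental Life Insurance — status temporary ✓; service 1081 days < 5 years (≈1825 days) ✗ → not eligible.
Sabbatical Program — status temporary ✓; service 1081 days ≥ 18 months (≈540 days) ✓; 40 hrs/wk ≥ 15 ✓; site Hamburg ✗ (not Calgary, Boise, or Omaha) → not eligible.

Professional Development Fund, Identity Protection Plan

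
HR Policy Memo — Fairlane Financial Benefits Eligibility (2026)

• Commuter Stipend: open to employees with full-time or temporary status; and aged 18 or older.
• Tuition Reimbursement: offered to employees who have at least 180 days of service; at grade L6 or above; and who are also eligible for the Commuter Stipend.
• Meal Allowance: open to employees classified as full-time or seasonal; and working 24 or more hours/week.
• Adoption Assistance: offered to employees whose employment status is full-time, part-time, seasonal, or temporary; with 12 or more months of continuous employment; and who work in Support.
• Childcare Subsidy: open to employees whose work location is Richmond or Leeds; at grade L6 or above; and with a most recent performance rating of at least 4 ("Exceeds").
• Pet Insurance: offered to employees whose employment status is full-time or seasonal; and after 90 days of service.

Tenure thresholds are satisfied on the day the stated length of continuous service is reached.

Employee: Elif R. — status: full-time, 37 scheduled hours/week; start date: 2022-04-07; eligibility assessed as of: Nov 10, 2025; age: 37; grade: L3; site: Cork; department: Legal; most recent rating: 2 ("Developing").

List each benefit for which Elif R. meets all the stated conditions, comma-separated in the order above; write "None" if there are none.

Commuter Stipend, Meal Allowance, Pet Insurance

Service from 2022-04-07 to Nov 10, 2025: 1313 days.
Commuter Stipend — status full-time ✓; age 37 ≥ 18 ✓ → eligible.
Tuition Reimbursement — service 1313 days ≥ 180 days ✓; grade L3 < L6 ✗ → not eligible.
Meal Allowance — status full-time ✓; 37 hrs/wk ≥ 24 ✓ → eligible.
Adoption Assistance — status full-time ✓; service 1313 days ≥ 12 months (≈360 days) ✓; dept Legal ✗ → not eligible.
Childcare Subsidy — site Cork ✗ (not Richmond or Leeds) → not eligible.
Pet Insurance — status full-time ✓; service 1313 days ≥ 90 days ✓ → eligible.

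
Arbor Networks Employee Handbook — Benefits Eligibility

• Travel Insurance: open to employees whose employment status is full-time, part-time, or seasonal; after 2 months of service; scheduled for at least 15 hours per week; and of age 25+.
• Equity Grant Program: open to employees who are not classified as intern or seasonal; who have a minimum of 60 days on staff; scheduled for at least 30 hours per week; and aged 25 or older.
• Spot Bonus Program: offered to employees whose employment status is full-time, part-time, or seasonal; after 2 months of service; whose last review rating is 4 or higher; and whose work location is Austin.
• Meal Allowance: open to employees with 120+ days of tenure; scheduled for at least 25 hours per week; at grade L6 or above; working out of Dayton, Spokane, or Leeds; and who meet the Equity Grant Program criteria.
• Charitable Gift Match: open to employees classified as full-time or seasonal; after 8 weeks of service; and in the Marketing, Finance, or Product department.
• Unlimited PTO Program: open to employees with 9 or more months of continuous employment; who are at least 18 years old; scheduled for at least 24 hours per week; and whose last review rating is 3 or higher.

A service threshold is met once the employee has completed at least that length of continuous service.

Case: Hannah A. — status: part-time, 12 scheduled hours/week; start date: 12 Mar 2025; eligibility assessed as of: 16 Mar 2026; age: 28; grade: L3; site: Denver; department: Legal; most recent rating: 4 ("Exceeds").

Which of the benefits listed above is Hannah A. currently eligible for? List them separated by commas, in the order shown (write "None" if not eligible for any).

Service from 12 Mar 2025 to 16 Mar 2026: 369 days.
Travel Insurance — status part-time ✓; service 369 days ≥ 2 months (≈60 days) ✓; 12 hrs/wk < 15 ✗ → not eligible.
Equity Grant Program — status part-time ✓ (not excluded); service 369 days ≥ 60 days ✓; 12 hrs/wk < 30 ✗ → not eligible.
Spot Bonus Program — status part-time ✓; service 369 days ≥ 2 months (≈60 days) ✓; rating 4 ≥ 4 ✓; site Denver ✗ (not Austin) → not eligible.
Meal Allowance — service 369 days ≥ 120 days ✓; 12 hrs/wk < 25 ✗ → not eligible.
Charitable Gift Match — status part-time ✗ (requires full-time or seasonal) → not eligible.
Unlimited PTO Program — service 369 days ≥ 9 months (≈270 days) ✓; age 28 ≥ 18 ✓; 12 hrs/wk < 24 ✗ → not eligible.

None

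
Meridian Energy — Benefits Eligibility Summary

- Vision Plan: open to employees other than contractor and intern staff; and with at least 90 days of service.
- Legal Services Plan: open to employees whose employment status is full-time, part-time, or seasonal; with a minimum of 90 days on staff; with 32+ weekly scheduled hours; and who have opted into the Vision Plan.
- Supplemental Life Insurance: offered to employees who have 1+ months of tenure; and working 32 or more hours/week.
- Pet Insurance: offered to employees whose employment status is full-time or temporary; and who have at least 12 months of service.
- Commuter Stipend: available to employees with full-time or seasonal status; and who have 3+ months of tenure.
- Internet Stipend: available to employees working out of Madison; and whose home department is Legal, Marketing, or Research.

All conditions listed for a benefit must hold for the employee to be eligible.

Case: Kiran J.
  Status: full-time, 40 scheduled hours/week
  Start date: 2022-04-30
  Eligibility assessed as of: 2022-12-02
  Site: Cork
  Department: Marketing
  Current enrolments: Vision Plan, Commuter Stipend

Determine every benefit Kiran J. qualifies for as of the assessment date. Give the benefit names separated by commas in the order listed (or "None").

Vision Plan, Legal Services Plan, Supplemental Life Insurance, Commuter Stipend

Service from 2022-04-30 to 2022-12-02: 216 days.
Vision Plan — status full-time ✓ (not excluded); service 216 days ≥ 90 days ✓ → eligible.
Legal Services Plan — status full-time ✓; service 216 days ≥ 90 days ✓; 40 hrs/wk ≥ 32 ✓; enrolled in Vision Plan ✓ → eligible.
Supplemental Life Insurance — service 216 days ≥ 1 month (≈30 days) ✓; 40 hrs/wk ≥ 32 ✓ → eligible.
Pet Insurance — status full-time ✓; service 216 days < 12 months (≈360 days) ✗ → not eligible.
Commuter Stipend — status full-time ✓; service 216 days ≥ 3 months (≈90 days) ✓ → eligible.
Internet Stipend — site Cork ✗ (not Madison) → not eligible.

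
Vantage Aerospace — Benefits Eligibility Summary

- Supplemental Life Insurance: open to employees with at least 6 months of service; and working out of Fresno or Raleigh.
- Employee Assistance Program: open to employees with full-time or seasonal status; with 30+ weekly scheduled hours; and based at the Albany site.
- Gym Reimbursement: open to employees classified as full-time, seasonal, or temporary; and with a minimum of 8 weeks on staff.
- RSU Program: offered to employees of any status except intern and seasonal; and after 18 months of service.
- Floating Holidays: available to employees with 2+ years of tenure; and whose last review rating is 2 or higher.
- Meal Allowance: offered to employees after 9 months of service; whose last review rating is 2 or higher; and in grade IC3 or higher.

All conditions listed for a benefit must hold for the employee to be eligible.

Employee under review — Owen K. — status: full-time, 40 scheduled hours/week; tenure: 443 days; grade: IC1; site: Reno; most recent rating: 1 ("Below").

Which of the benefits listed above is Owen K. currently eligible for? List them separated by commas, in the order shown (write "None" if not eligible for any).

Supplemental Life Insurance — service 443 days ≥ 6 months (≈180 days) ✓; site Reno ✗ (not Fresno or Raleigh) → not eligible.
Employee Assistance Program — status full-time ✓; 40 hrs/wk ≥ 30 ✓; site Reno ✗ (not Albany) → not eligible.
Gym Reimbursement — status full-time ✓; service 443 days ≥ 8 weeks (≈56 days) ✓ → eligible.
RSU Program — status full-time ✓ (not excluded); service 443 days < 18 months (≈540 days) ✗ → not eligible.
Floating Holidays — service 443 days < 2 years (≈730 days) ✗ → not eligible.
Meal Allowance — service 443 days ≥ 9 months (≈270 days) ✓; rating 1 < 2 ✗ → not eligible.

Gym Reimbursement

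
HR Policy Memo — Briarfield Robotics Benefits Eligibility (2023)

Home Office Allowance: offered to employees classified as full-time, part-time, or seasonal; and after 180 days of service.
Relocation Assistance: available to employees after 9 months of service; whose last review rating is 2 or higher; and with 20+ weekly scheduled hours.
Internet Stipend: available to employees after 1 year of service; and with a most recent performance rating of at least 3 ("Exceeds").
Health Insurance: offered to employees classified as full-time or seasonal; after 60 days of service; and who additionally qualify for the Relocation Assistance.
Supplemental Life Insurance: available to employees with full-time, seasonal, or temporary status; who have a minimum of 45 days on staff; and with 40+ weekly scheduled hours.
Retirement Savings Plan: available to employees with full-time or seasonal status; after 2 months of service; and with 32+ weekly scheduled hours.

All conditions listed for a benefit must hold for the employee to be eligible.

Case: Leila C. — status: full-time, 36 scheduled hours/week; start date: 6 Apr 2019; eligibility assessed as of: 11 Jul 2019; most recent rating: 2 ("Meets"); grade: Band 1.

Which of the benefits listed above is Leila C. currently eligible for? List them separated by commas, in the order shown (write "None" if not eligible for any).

Retirement Savings Plan

Service from 6 Apr 2019 to 11 Jul 2019: 96 days.
Home Office Allowance — status full-time ✓; service 96 days < 180 days ✗ → not eligible.
Relocation Assistance — service 96 days < 9 months (≈270 days) ✗ → not eligible.
Internet Stipend — service 96 days < 1 year (≈365 days) ✗ → not eligible.
Health Insurance — status full-time ✓; service 96 days ≥ 60 days ✓; not eligible for Relocation Assistance ✗ → not eligible.
Supplemental Life Insurance — status full-time ✓; service 96 days ≥ 45 days ✓; 36 hrs/wk < 40 ✗ → not eligible.
Retirement Savings Plan — status full-time ✓; service 96 days ≥ 2 months (≈60 days) ✓; 36 hrs/wk ≥ 32 ✓ → eligible.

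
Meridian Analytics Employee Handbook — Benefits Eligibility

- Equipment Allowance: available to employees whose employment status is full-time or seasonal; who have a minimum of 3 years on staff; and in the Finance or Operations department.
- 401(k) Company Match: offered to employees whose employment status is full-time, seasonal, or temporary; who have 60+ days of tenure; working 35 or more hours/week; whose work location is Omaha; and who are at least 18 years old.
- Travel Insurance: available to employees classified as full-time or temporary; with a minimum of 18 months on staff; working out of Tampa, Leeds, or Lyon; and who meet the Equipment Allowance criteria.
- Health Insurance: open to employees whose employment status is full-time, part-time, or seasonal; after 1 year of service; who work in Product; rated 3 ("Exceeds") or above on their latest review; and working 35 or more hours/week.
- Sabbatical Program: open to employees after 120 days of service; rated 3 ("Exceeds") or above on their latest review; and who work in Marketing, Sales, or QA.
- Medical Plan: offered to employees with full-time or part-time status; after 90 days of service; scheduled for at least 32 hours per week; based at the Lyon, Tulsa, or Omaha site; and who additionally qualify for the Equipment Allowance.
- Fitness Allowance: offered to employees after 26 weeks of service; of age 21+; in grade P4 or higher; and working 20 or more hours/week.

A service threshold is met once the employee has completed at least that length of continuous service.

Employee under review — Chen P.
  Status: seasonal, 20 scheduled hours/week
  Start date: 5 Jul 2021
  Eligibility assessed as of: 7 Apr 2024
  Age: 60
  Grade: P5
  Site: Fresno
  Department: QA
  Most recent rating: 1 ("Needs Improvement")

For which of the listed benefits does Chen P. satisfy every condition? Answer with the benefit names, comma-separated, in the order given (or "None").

Fitness Allowance

Service from 5 Jul 2021 to 7 Apr 2024: 1007 days.
Equipment Allowance — status seasonal ✓; service 1007 days < 3 years (≈1095 days) ✗ → not eligible.
401(k) Company Match — status seasonal ✓; service 1007 days ≥ 60 days ✓; 20 hrs/wk < 35 ✗ → not eligible.
Travel Insurance — status seasonal ✗ (requires full-time or temporary) → not eligible.
Health Insurance — status seasonal ✓; service 1007 days ≥ 1 year (≈365 days) ✓; dept QA ✗ → not eligible.
Sabbatical Program — service 1007 days ≥ 120 days ✓; rating 1 < 3 ✗ → not eligible.
Medical Plan — status seasonal ✗ (requires full-time or part-time) → not eligible.
Fitness Allowance — service 1007 days ≥ 26 weeks (≈182 days) ✓; age 60 ≥ 21 ✓; grade P5 ≥ P4 ✓; 20 hrs/wk ≥ 20 ✓ → eligible.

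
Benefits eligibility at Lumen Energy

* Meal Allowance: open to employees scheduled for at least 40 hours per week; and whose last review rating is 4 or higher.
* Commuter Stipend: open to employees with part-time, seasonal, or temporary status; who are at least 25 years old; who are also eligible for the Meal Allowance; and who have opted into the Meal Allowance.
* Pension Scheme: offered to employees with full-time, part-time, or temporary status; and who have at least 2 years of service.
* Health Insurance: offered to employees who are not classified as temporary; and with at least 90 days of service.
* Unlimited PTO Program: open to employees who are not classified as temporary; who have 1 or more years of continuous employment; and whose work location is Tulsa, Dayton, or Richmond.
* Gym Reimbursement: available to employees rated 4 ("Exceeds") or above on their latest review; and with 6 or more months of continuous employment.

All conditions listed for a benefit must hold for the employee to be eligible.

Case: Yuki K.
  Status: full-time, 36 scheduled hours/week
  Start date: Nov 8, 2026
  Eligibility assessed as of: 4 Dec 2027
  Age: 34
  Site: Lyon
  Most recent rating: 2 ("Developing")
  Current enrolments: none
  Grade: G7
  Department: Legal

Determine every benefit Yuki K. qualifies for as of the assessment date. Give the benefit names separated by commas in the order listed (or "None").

Service from Nov 8, 2026 to 4 Dec 2027: 391 days.
Meal Allowance — 36 hrs/wk < 40 ✗ → not eligible.
Commuter Stipend — status full-time ✗ (requires part-time, seasonal, or temporary) → not eligible.
Pension Scheme — status full-time ✓; service 391 days < 2 years (≈730 days) ✗ → not eligible.
Health Insurance — status full-time ✓ (not excluded); service 391 days ≥ 90 days ✓ → eligible.
Unlimited PTO Program — status full-time ✓ (not excluded); service 391 days ≥ 1 year (≈365 days) ✓; site Lyon ✗ (not Tulsa, Dayton, or Richmond) → not eligible.
Gym Reimbursement — rating 2 < 4 ✗ → not eligible.

Health Insurance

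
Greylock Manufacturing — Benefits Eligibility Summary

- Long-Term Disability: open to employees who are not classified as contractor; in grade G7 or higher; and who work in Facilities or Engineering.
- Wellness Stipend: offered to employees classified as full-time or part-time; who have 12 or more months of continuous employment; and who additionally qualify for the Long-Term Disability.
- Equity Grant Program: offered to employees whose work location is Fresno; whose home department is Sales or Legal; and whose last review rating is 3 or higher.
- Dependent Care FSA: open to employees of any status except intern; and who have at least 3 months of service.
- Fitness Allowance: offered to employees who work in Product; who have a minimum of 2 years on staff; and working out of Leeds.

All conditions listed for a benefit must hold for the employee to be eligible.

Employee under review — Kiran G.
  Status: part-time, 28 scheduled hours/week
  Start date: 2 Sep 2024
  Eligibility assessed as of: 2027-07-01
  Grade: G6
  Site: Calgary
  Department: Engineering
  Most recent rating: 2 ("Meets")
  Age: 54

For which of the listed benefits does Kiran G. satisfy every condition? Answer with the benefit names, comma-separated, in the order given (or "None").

Dependent Care FSA

Service from 2 Sep 2024 to 2027-07-01: 1032 days.
Long-Term Disability — status part-time ✓ (not excluded); grade G6 < G7 ✗ → not eligible.
Wellness Stipend — status part-time ✓; service 1032 days ≥ 12 months (≈360 days) ✓; not eligible for Long-Term Disability ✗ → not eligible.
Equity Grant Program — site Calgary ✗ (not Fresno) → not eligible.
Dependent Care FSA — status part-time ✓ (not excluded); service 1032 days ≥ 3 months (≈90 days) ✓ → eligible.
Fitness Allowance — dept Engineering ✗ → not eligible.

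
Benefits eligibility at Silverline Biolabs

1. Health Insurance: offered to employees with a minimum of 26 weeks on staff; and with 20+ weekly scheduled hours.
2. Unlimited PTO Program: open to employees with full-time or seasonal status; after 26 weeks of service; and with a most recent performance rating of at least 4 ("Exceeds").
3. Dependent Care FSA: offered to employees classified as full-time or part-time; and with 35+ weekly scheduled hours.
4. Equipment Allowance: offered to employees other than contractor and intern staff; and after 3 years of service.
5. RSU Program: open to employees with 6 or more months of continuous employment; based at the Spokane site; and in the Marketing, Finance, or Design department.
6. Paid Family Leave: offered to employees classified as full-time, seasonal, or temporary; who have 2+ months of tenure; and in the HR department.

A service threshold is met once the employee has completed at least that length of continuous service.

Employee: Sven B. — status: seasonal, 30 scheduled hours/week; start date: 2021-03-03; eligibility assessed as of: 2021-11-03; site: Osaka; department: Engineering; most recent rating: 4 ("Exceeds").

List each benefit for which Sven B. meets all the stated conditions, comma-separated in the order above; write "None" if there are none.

Service from 2021-03-03 to 2021-11-03: 245 days.
Health Insurance — service 245 days ≥ 26 weeks (≈182 days) ✓; 30 hrs/wk ≥ 20 ✓ → eligible.
Unlimited PTO Program — status seasonal ✓; service 245 days ≥ 26 weeks (≈182 days) ✓; rating 4 ≥ 4 ✓ → eligible.
Dependent Care FSA — status seasonal ✗ (requires full-time or part-time) → not eligible.
Equipment Allowance — status seasonal ✓ (not excluded); service 245 days < 3 years (≈1095 days) ✗ → not eligible.
RSU Program — service 245 days ≥ 6 months (≈180 days) ✓; site Osaka ✗ (not Spokane) → not eligible.
Paid Family Leave — status seasonal ✓; service 245 days ≥ 2 months (≈60 days) ✓; dept Engineering ✗ → not eligible.

Health Insurance, Unlimited PTO Program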